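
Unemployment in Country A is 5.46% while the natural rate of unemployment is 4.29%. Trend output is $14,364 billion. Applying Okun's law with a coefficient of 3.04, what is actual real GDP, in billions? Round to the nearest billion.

Unemployment gap = 5.46 - 4.29 = 1.17 points, so the output gap is -3.04 × 1.17 = -3.5568%.
Actual GDP = 14364 × (1 - 3.5568/100) = 14364 × 0.964432 ≈ 13853 billion.

$13,853 billion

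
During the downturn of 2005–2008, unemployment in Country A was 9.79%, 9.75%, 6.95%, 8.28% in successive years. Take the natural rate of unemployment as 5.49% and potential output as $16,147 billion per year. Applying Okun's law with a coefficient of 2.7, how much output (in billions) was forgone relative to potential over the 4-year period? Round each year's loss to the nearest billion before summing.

Year 2005: gap = -2.7 × (9.79 - 5.49) = -11.61%, loss ≈ 16147 × 11.61/100 ≈ 1875.
Year 2006: gap = -2.7 × (9.75 - 5.49) = -11.502%, loss ≈ 16147 × 11.502/100 ≈ 1857.
Year 2007: gap = -2.7 × (6.95 - 5.49) = -3.942%, loss ≈ 16147 × 3.942/100 ≈ 637.
Year 2008: gap = -2.7 × (8.28 - 5.49) = -7.533%, loss ≈ 16147 × 7.533/100 ≈ 1216.
Total lost output = 1875 + 1857 + 637 + 1216 = 5585 billion.

$5,585 billion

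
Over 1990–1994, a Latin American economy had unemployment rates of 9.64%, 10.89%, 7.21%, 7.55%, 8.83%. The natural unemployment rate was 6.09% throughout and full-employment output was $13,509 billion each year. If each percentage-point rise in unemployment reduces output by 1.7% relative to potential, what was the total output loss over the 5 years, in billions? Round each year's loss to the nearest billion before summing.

Year 1990: gap = -1.7 × (9.64 - 6.09) = -6.035%, loss ≈ 13509 × 6.035/100 ≈ 815.
Year 1991: gap = -1.7 × (10.89 - 6.09) = -8.16%, loss ≈ 13509 × 8.16/100 ≈ 1102.
Year 1992: gap = -1.7 × (7.21 - 6.09) = -1.904%, loss ≈ 13509 × 1.904/100 ≈ 257.
Year 1993: gap = -1.7 × (7.55 - 6.09) = -2.482%, loss ≈ 13509 × 2.482/100 ≈ 335.
Year 1994: gap = -1.7 × (8.83 - 6.09) = -4.658%, loss ≈ 13509 × 4.658/100 ≈ 629.
Total lost output = 815 + 1102 + 257 + 335 + 629 = 3138 billion.

$3,138 billion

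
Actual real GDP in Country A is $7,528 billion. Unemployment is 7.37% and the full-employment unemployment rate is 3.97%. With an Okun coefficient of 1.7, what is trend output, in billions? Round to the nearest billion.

$7,990 billion

Unemployment gap = 7.37 - 3.97 = 3.4 points, so output gap = -1.7 × 3.4 = -5.78%.
Since Y = Y* × (1 + gap/100), Y* = 7528/0.9422 ≈ 7990 billion.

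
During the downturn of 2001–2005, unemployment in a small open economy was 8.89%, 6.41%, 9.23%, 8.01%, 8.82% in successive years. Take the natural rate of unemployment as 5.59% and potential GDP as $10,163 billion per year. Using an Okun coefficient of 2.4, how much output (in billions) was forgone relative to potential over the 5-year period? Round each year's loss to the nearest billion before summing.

$3,271 billion

Year 2001: gap = -2.4 × (8.89 - 5.59) = -7.92%, loss ≈ 10163 × 7.92/100 ≈ 805.
Year 2002: gap = -2.4 × (6.41 - 5.59) = -1.968%, loss ≈ 10163 × 1.968/100 ≈ 200.
Year 2003: gap = -2.4 × (9.23 - 5.59) = -8.736%, loss ≈ 10163 × 8.736/100 ≈ 888.
Year 2004: gap = -2.4 × (8.01 - 5.59) = -5.808%, loss ≈ 10163 × 5.808/100 ≈ 590.
Year 2005: gap = -2.4 × (8.82 - 5.59) = -7.752%, loss ≈ 10163 × 7.752/100 ≈ 788.
Total lost output = 805 + 200 + 888 + 590 + 788 = 3271 billion.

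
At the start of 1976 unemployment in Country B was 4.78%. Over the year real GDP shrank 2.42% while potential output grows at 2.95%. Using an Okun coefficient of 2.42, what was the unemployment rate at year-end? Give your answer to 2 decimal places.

Growth-rate Okun's law: g_Y = g_Y* - β × Δu, so Δu = (g_Y* - g_Y)/β.
Δu = (2.95 + 2.42)/2.42 = 5.37/2.42 = 2.22 percentage points.
Year-end unemployment = 4.78 + 2.22 = 7.00%.

7.00%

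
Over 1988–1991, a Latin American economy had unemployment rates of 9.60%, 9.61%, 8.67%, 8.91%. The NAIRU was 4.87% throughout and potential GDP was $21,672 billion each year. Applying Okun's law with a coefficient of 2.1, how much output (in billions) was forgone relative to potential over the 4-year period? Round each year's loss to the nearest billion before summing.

$7,878 billion

Year 1988: gap = -2.1 × (9.6 - 4.87) = -9.933%, loss ≈ 21672 × 9.933/100 ≈ 2153.
Year 1989: gap = -2.1 × (9.61 - 4.87) = -9.954%, loss ≈ 21672 × 9.954/100 ≈ 2157.
Year 1990: gap = -2.1 × (8.67 - 4.87) = -7.98%, loss ≈ 21672 × 7.98/100 ≈ 1729.
Year 1991: gap = -2.1 × (8.91 - 4.87) = -8.484%, loss ≈ 21672 × 8.484/100 ≈ 1839.
Total lost output = 2153 + 2157 + 1729 + 1839 = 7878 billion.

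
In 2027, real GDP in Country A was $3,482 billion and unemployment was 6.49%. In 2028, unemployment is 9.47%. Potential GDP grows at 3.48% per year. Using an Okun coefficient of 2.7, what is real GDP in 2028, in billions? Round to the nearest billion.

$3,323 billion

Δu = 9.47 - 6.49 = 2.98 points.
Okun's law (growth form): g_Y = g_Y* - β × Δu = 3.48 - 2.7 × (2.98) = 3.48 - 8.046 = -4.566%.
Real GDP in the next year = 3482 × (1 - 4.566/100) = 3482 × 0.95434 ≈ 3323 billion.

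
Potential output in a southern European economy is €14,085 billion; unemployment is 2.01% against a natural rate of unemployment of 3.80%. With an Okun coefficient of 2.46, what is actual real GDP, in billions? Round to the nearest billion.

Unemployment gap = 2.01 - 3.8 = -1.79 points, so the output gap is -2.46 × (-1.79) = 4.4034%.
Actual GDP = 14085 × (1 + 4.4034/100) = 14085 × 1.044034 ≈ 14705 billion.

€14,705 billion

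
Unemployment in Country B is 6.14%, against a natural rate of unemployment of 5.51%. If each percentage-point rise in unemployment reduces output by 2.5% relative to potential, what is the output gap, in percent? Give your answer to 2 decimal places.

The unemployment gap is 6.14 - 5.51 = 0.63 percentage points.
Okun's law gives an output gap of -2.5 × 0.63 = -1.575%, i.e. 1.58% below potential.

-1.58%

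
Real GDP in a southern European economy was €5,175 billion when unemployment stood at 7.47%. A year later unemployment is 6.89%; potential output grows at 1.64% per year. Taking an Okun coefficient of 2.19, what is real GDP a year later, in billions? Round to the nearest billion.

€5,326 billion

Δu = 6.89 - 7.47 = -0.58 points.
Okun's law (growth form): g_Y = g_Y* - β × Δu = 1.64 - 2.19 × (-0.58) = 1.64 + 1.2702 = 2.9102%.
Real GDP in the next year = 5175 × (1 + 2.9102/100) = 5175 × 1.029102 ≈ 5326 billion.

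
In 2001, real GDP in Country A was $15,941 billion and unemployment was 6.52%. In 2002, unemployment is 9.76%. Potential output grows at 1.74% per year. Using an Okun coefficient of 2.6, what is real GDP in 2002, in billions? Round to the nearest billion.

$14,876 billion

Δu = 9.76 - 6.52 = 3.24 points.
Okun's law (growth form): g_Y = g_Y* - β × Δu = 1.74 - 2.6 × (3.24) = 1.74 - 8.424 = -6.684%.
Real GDP in the next year = 15941 × (1 - 6.684/100) = 15941 × 0.93316 ≈ 14876 billion.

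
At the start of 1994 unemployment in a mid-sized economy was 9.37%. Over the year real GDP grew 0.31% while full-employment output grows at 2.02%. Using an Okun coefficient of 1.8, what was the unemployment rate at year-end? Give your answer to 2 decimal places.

10.32%

Growth-rate Okun's law: g_Y = g_Y* - β × Δu, so Δu = (g_Y* - g_Y)/β.
Δu = (2.02 - 0.31)/1.8 = 1.71/1.8 = 0.95 percentage points.
Year-end unemployment = 9.37 + 0.95 = 10.32%.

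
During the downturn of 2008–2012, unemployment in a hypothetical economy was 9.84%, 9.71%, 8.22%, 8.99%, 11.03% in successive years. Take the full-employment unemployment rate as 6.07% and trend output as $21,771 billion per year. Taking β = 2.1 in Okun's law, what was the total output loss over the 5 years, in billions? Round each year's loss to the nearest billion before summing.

Year 2008: gap = -2.1 × (9.84 - 6.07) = -7.917%, loss ≈ 21771 × 7.917/100 ≈ 1724.
Year 2009: gap = -2.1 × (9.71 - 6.07) = -7.644%, loss ≈ 21771 × 7.644/100 ≈ 1664.
Year 2010: gap = -2.1 × (8.22 - 6.07) = -4.515%, loss ≈ 21771 × 4.515/100 ≈ 983.
Year 2011: gap = -2.1 × (8.99 - 6.07) = -6.132%, loss ≈ 21771 × 6.132/100 ≈ 1335.
Year 2012: gap = -2.1 × (11.03 - 6.07) = -10.416%, loss ≈ 21771 × 10.416/100 ≈ 2268.
Total lost output = 1724 + 1664 + 983 + 1335 + 2268 = 7974 billion.

$7,974 billion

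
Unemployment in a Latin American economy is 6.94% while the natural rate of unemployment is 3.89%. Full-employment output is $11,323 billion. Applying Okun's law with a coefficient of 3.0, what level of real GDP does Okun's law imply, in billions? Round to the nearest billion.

Unemployment gap = 6.94 - 3.89 = 3.05 points, so the output gap is -3 × 3.05 = -9.15%.
Actual GDP = 11323 × (1 - 9.15/100) = 11323 × 0.9085 ≈ 10287 billion.

$10,287 billion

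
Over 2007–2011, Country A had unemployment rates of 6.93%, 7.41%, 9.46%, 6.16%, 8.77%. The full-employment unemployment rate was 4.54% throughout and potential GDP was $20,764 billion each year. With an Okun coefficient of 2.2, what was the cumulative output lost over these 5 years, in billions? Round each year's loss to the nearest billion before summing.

Year 2007: gap = -2.2 × (6.93 - 4.54) = -5.258%, loss ≈ 20764 × 5.258/100 ≈ 1092.
Year 2008: gap = -2.2 × (7.41 - 4.54) = -6.314%, loss ≈ 20764 × 6.314/100 ≈ 1311.
Year 2009: gap = -2.2 × (9.46 - 4.54) = -10.824%, loss ≈ 20764 × 10.824/100 ≈ 2247.
Year 2010: gap = -2.2 × (6.16 - 4.54) = -3.564%, loss ≈ 20764 × 3.564/100 ≈ 740.
Year 2011: gap = -2.2 × (8.77 - 4.54) = -9.306%, loss ≈ 20764 × 9.306/100 ≈ 1932.
Total lost output = 1092 + 1311 + 2247 + 740 + 1932 = 7322 billion.

$7,322 billion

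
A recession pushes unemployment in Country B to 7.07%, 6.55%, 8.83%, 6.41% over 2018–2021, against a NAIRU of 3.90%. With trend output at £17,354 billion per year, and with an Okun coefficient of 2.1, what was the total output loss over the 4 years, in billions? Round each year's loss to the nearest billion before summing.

£4,833 billion

Year 2018: gap = -2.1 × (7.07 - 3.9) = -6.657%, loss ≈ 17354 × 6.657/100 ≈ 1155.
Year 2019: gap = -2.1 × (6.55 - 3.9) = -5.565%, loss ≈ 17354 × 5.565/100 ≈ 966.
Year 2020: gap = -2.1 × (8.83 - 3.9) = -10.353%, loss ≈ 17354 × 10.353/100 ≈ 1797.
Year 2021: gap = -2.1 × (6.41 - 3.9) = -5.271%, loss ≈ 17354 × 5.271/100 ≈ 915.
Total lost output = 1155 + 966 + 1797 + 915 = 4833 billion.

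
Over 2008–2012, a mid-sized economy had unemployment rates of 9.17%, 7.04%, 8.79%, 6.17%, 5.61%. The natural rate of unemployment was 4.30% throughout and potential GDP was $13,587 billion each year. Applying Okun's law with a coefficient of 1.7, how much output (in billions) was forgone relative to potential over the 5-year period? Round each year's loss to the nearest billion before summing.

Year 2008: gap = -1.7 × (9.17 - 4.3) = -8.279%, loss ≈ 13587 × 8.279/100 ≈ 1125.
Year 2009: gap = -1.7 × (7.04 - 4.3) = -4.658%, loss ≈ 13587 × 4.658/100 ≈ 633.
Year 2010: gap = -1.7 × (8.79 - 4.3) = -7.633%, loss ≈ 13587 × 7.633/100 ≈ 1037.
Year 2011: gap = -1.7 × (6.17 - 4.3) = -3.179%, loss ≈ 13587 × 3.179/100 ≈ 432.
Year 2012: gap = -1.7 × (5.61 - 4.3) = -2.227%, loss ≈ 13587 × 2.227/100 ≈ 303.
Total lost output = 1125 + 633 + 1037 + 432 + 303 = 3530 billion.

$3,530 billion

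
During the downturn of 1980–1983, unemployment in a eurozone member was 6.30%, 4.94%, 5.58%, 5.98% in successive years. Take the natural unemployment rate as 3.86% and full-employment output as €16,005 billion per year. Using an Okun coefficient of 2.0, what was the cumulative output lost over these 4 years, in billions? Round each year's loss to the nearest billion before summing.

Year 1980: gap = -2.0 × (6.3 - 3.86) = -4.88%, loss ≈ 16005 × 4.88/100 ≈ 781.
Year 1981: gap = -2.0 × (4.94 - 3.86) = -2.16%, loss ≈ 16005 × 2.16/100 ≈ 346.
Year 1982: gap = -2.0 × (5.58 - 3.86) = -3.44%, loss ≈ 16005 × 3.44/100 ≈ 551.
Year 1983: gap = -2.0 × (5.98 - 3.86) = -4.24%, loss ≈ 16005 × 4.24/100 ≈ 679.
Total lost output = 781 + 346 + 551 + 679 = 2357 billion.

€2,357 billion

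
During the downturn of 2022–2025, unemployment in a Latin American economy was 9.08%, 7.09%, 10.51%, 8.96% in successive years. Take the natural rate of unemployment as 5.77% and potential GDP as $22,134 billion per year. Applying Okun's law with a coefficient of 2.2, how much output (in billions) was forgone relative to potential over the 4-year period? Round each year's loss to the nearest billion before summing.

Year 2022: gap = -2.2 × (9.08 - 5.77) = -7.282%, loss ≈ 22134 × 7.282/100 ≈ 1612.
Year 2023: gap = -2.2 × (7.09 - 5.77) = -2.904%, loss ≈ 22134 × 2.904/100 ≈ 643.
Year 2024: gap = -2.2 × (10.51 - 5.77) = -10.428%, loss ≈ 22134 × 10.428/100 ≈ 2308.
Year 2025: gap = -2.2 × (8.96 - 5.77) = -7.018%, loss ≈ 22134 × 7.018/100 ≈ 1553.
Total lost output = 1612 + 643 + 2308 + 1553 = 6116 billion.

$6,116 billion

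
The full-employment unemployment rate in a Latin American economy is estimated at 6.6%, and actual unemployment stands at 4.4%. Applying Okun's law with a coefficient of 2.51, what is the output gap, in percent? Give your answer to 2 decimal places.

The unemployment gap is 4.4 - 6.6 = -2.2 percentage points.
Okun's law gives an output gap of -2.51 × (-2.2) = 5.522%, i.e. 5.52% above potential.

5.52%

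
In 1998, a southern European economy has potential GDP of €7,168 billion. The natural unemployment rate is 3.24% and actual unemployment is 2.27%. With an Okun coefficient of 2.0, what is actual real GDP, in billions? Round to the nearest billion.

€7,307 billion

Unemployment gap = 2.27 - 3.24 = -0.97 points, so the output gap is -2 × (-0.97) = 1.94%.
Actual GDP = 7168 × (1 + 1.94/100) = 7168 × 1.0194 ≈ 7307 billion.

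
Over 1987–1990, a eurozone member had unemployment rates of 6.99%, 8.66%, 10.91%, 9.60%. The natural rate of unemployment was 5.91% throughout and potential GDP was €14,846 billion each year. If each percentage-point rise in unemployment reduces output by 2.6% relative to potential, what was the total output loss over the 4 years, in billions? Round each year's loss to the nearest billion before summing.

Year 1987: gap = -2.6 × (6.99 - 5.91) = -2.808%, loss ≈ 14846 × 2.808/100 ≈ 417.
Year 1988: gap = -2.6 × (8.66 - 5.91) = -7.15%, loss ≈ 14846 × 7.15/100 ≈ 1061.
Year 1989: gap = -2.6 × (10.91 - 5.91) = -13%, loss ≈ 14846 × 13/100 ≈ 1930.
Year 1990: gap = -2.6 × (9.6 - 5.91) = -9.594%, loss ≈ 14846 × 9.594/100 ≈ 1424.
Total lost output = 417 + 1061 + 1930 + 1424 = 4832 billion.

€4,832 billion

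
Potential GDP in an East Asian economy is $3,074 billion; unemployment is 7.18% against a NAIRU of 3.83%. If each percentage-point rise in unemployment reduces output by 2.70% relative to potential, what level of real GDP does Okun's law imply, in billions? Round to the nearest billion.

$2,796 billion

Unemployment gap = 7.18 - 3.83 = 3.35 points, so the output gap is -2.7 × 3.35 = -9.045%.
Actual GDP = 3074 × (1 - 9.045/100) = 3074 × 0.90955 ≈ 2796 billion.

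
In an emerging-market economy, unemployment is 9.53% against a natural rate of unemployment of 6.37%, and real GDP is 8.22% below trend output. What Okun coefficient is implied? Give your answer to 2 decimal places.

Okun's law: output gap = -β × (u - u*).
-8.22 = -β × (9.53 - 6.37) = -β × 3.16, so β = 8.22/3.16 = 2.60.

β ≈ 2.60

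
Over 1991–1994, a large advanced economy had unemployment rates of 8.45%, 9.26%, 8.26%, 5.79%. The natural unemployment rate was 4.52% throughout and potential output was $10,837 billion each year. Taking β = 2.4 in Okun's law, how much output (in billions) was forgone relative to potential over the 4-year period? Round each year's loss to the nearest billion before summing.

$3,558 billion

Year 1991: gap = -2.4 × (8.45 - 4.52) = -9.432%, loss ≈ 10837 × 9.432/100 ≈ 1022.
Year 1992: gap = -2.4 × (9.26 - 4.52) = -11.376%, loss ≈ 10837 × 11.376/100 ≈ 1233.
Year 1993: gap = -2.4 × (8.26 - 4.52) = -8.976%, loss ≈ 10837 × 8.976/100 ≈ 973.
Year 1994: gap = -2.4 × (5.79 - 4.52) = -3.048%, loss ≈ 10837 × 3.048/100 ≈ 330.
Total lost output = 1022 + 1233 + 973 + 330 = 3558 billion.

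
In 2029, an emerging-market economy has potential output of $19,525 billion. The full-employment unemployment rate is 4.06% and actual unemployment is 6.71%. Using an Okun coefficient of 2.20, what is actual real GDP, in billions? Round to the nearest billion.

$18,387 billion

Unemployment gap = 6.71 - 4.06 = 2.65 points, so the output gap is -2.2 × 2.65 = -5.83%.
Actual GDP = 19525 × (1 - 5.83/100) = 19525 × 0.9417 ≈ 18387 billion.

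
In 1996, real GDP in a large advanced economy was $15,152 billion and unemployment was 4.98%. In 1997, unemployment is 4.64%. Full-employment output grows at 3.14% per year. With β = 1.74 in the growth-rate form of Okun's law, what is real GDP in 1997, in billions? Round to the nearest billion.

Δu = 4.64 - 4.98 = -0.34 points.
Okun's law (growth form): g_Y = g_Y* - β × Δu = 3.14 - 1.74 × (-0.34) = 3.14 + 0.5916 = 3.7316%.
Real GDP in the next year = 15152 × (1 + 3.7316/100) = 15152 × 1.037316 ≈ 15717 billion.

$15,717 billion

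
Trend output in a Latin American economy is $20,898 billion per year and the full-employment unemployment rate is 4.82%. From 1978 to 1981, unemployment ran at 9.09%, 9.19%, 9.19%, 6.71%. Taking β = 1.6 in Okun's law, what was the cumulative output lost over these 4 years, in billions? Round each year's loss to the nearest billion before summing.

$4,982 billion

Year 1978: gap = -1.6 × (9.09 - 4.82) = -6.832%, loss ≈ 20898 × 6.832/100 ≈ 1428.
Year 1979: gap = -1.6 × (9.19 - 4.82) = -6.992%, loss ≈ 20898 × 6.992/100 ≈ 1461.
Year 1980: gap = -1.6 × (9.19 - 4.82) = -6.992%, loss ≈ 20898 × 6.992/100 ≈ 1461.
Year 1981: gap = -1.6 × (6.71 - 4.82) = -3.024%, loss ≈ 20898 × 3.024/100 ≈ 632.
Total lost output = 1428 + 1461 + 1461 + 632 = 4982 billion.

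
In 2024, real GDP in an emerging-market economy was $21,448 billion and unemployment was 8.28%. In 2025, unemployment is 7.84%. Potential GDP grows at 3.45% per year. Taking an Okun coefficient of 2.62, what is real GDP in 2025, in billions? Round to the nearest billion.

Δu = 7.84 - 8.28 = -0.44 points.
Okun's law (growth form): g_Y = g_Y* - β × Δu = 3.45 - 2.62 × (-0.44) = 3.45 + 1.1528 = 4.6028%.
Real GDP in the next year = 21448 × (1 + 4.6028/100) = 21448 × 1.046028 ≈ 22435 billion.

$22,435 billion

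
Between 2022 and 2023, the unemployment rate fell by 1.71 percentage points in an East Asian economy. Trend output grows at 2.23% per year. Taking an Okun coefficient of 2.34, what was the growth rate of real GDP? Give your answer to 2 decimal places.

Growth-rate Okun's law: g_Y = g_Y* - β × Δu.
g_Y = 2.23 - 2.34 × (-1.71) = 2.23 + 4.0014 = 6.2314%, i.e. 6.23% to 2 d.p.

6.23%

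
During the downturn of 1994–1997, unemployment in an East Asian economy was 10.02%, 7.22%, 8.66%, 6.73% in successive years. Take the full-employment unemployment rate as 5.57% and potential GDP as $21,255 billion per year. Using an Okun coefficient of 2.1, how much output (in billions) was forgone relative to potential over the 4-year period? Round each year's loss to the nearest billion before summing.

Year 1994: gap = -2.1 × (10.02 - 5.57) = -9.345%, loss ≈ 21255 × 9.345/100 ≈ 1986.
Year 1995: gap = -2.1 × (7.22 - 5.57) = -3.465%, loss ≈ 21255 × 3.465/100 ≈ 736.
Year 1996: gap = -2.1 × (8.66 - 5.57) = -6.489%, loss ≈ 21255 × 6.489/100 ≈ 1379.
Year 1997: gap = -2.1 × (6.73 - 5.57) = -2.436%, loss ≈ 21255 × 2.436/100 ≈ 518.
Total lost output = 1986 + 736 + 1379 + 518 = 4619 billion.

$4,619 billion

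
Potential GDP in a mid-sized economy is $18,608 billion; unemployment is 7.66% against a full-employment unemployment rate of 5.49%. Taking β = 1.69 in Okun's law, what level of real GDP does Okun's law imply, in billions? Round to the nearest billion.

$17,926 billion

Unemployment gap = 7.66 - 5.49 = 2.17 points, so the output gap is -1.69 × 2.17 = -3.6673%.
Actual GDP = 18608 × (1 - 3.6673/100) = 18608 × 0.963327 ≈ 17926 billion.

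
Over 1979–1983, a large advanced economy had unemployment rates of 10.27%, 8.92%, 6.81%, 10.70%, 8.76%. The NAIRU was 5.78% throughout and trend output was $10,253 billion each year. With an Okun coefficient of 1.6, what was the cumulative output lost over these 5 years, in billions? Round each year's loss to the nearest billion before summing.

Year 1979: gap = -1.6 × (10.27 - 5.78) = -7.184%, loss ≈ 10253 × 7.184/100 ≈ 737.
Year 1980: gap = -1.6 × (8.92 - 5.78) = -5.024%, loss ≈ 10253 × 5.024/100 ≈ 515.
Year 1981: gap = -1.6 × (6.81 - 5.78) = -1.648%, loss ≈ 10253 × 1.648/100 ≈ 169.
Year 1982: gap = -1.6 × (10.7 - 5.78) = -7.872%, loss ≈ 10253 × 7.872/100 ≈ 807.
Year 1983: gap = -1.6 × (8.76 - 5.78) = -4.768%, loss ≈ 10253 × 4.768/100 ≈ 489.
Total lost output = 737 + 515 + 169 + 807 + 489 = 2717 billion.

$2,717 billion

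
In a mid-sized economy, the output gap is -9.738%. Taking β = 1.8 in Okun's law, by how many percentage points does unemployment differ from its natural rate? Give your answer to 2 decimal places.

5.41 percentage points

Okun's law: output gap = -β × (u - u*), so u - u* = -(output gap)/β.
u - u* = -(-9.738)/1.8 = 5.41 percentage points.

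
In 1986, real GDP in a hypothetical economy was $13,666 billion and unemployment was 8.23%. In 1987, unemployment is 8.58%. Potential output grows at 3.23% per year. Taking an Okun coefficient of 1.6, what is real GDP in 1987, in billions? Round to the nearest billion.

Δu = 8.58 - 8.23 = 0.35 points.
Okun's law (growth form): g_Y = g_Y* - β × Δu = 3.23 - 1.6 × (0.35) = 3.23 - 0.56 = 2.67%.
Real GDP in the next year = 13666 × (1 + 2.67/100) = 13666 × 1.0267 ≈ 14031 billion.

$14,031 billion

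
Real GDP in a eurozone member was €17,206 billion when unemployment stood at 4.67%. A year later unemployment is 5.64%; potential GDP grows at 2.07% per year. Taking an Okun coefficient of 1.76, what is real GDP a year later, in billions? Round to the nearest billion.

€17,268 billion

Δu = 5.64 - 4.67 = 0.97 points.
Okun's law (growth form): g_Y = g_Y* - β × Δu = 2.07 - 1.76 × (0.97) = 2.07 - 1.7072 = 0.3628%.
Real GDP in the next year = 17206 × (1 + 0.3628/100) = 17206 × 1.003628 ≈ 17268 billion.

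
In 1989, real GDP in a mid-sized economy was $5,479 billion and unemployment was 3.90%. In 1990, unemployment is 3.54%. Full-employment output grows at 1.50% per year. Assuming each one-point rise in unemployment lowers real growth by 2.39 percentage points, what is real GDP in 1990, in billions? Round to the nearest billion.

$5,608 billion

Δu = 3.54 - 3.9 = -0.36 points.
Okun's law (growth form): g_Y = g_Y* - β × Δu = 1.50 - 2.39 × (-0.36) = 1.5 + 0.8604 = 2.3604%.
Real GDP in the next year = 5479 × (1 + 2.3604/100) = 5479 × 1.023604 ≈ 5608 billion.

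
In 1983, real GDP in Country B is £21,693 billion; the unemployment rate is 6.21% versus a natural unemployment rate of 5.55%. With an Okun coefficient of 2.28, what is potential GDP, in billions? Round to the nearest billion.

Unemployment gap = 6.21 - 5.55 = 0.66 points, so output gap = -2.28 × 0.66 = -1.5048%.
Since Y = Y* × (1 + gap/100), Y* = 21693/0.984952 ≈ 22024 billion.

£22,024 billion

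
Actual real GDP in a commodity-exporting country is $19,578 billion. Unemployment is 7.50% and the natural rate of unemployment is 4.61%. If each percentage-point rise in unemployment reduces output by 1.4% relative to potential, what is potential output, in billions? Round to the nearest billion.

Unemployment gap = 7.5 - 4.61 = 2.89 points, so output gap = -1.4 × 2.89 = -4.046%.
Since Y = Y* × (1 + gap/100), Y* = 19578/0.95954 ≈ 20404 billion.

$20,404 billion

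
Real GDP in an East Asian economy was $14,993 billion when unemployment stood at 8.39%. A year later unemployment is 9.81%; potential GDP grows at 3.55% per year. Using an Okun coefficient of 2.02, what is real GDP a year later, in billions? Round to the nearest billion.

$15,095 billion

Δu = 9.81 - 8.39 = 1.42 points.
Okun's law (growth form): g_Y = g_Y* - β × Δu = 3.55 - 2.02 × (1.42) = 3.55 - 2.8684 = 0.6816%.
Real GDP in the next year = 14993 × (1 + 0.6816/100) = 14993 × 1.006816 ≈ 15095 billion.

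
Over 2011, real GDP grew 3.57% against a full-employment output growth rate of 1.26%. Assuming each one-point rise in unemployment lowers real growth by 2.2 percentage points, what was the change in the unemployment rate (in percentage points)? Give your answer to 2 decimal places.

-1.05 percentage points

Growth-rate Okun's law: g_Y = g_Y* - β × Δu, so Δu = (g_Y* - g_Y)/β.
Δu = (1.26 - 3.57)/2.2 = -2.31/2.2 = -1.05 percentage points.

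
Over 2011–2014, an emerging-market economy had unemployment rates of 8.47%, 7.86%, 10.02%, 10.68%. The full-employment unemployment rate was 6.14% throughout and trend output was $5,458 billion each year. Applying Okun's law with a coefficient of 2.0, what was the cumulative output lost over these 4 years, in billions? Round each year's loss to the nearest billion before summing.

Year 2011: gap = -2.0 × (8.47 - 6.14) = -4.66%, loss ≈ 5458 × 4.66/100 ≈ 254.
Year 2012: gap = -2.0 × (7.86 - 6.14) = -3.44%, loss ≈ 5458 × 3.44/100 ≈ 188.
Year 2013: gap = -2.0 × (10.02 - 6.14) = -7.76%, loss ≈ 5458 × 7.76/100 ≈ 424.
Year 2014: gap = -2.0 × (10.68 - 6.14) = -9.08%, loss ≈ 5458 × 9.08/100 ≈ 496.
Total lost output = 254 + 188 + 424 + 496 = 1362 billion.

$1,362 billion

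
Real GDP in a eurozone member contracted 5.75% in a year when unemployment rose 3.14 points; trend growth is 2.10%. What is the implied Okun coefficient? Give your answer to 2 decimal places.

β ≈ 2.50

Growth form: g_Y = g_Y* - β × Δu, so β = (g_Y* - g_Y)/Δu.
β = (2.1 + 5.75)/3.14 = 7.85/3.14 = 2.50.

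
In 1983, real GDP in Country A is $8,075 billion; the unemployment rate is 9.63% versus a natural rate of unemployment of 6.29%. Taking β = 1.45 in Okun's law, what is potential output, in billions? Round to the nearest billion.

$8,486 billion

Unemployment gap = 9.63 - 6.29 = 3.34 points, so output gap = -1.45 × 3.34 = -4.843%.
Since Y = Y* × (1 + gap/100), Y* = 8075/0.95157 ≈ 8486 billion.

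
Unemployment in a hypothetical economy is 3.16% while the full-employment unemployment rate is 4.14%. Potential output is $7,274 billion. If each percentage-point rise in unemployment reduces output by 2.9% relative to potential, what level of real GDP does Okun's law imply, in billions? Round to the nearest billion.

$7,481 billion

Unemployment gap = 3.16 - 4.14 = -0.98 points, so the output gap is -2.9 × (-0.98) = 2.842%.
Actual GDP = 7274 × (1 + 2.842/100) = 7274 × 1.02842 ≈ 7481 billion.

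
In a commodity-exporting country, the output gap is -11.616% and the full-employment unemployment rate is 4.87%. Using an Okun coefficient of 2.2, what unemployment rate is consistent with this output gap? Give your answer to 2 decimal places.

10.15%

From Okun's law, u - u* = -(output gap)/β = -(-11.616)/2.2 = 5.28 points.
So u = 4.87 + 5.28 = 10.15%.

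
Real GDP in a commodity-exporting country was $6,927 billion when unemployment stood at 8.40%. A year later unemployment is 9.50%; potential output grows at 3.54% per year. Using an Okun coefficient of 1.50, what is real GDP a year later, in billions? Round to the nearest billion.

Δu = 9.5 - 8.4 = 1.1 points.
Okun's law (growth form): g_Y = g_Y* - β × Δu = 3.54 - 1.50 × (1.10) = 3.54 - 1.65 = 1.89%.
Real GDP in the next year = 6927 × (1 + 1.89/100) = 6927 × 1.0189 ≈ 7058 billion.

$7,058 billion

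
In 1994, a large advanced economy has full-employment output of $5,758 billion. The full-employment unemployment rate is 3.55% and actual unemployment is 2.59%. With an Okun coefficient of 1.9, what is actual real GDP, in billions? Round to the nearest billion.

$5,863 billion

Unemployment gap = 2.59 - 3.55 = -0.96 points, so the output gap is -1.9 × (-0.96) = 1.824%.
Actual GDP = 5758 × (1 + 1.824/100) = 5758 × 1.01824 ≈ 5863 billion.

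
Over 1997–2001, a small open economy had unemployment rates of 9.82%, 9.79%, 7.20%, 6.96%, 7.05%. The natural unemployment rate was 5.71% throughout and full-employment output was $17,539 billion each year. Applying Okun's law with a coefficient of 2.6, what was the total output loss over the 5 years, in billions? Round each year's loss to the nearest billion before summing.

$5,595 billion

Year 1997: gap = -2.6 × (9.82 - 5.71) = -10.686%, loss ≈ 17539 × 10.686/100 ≈ 1874.
Year 1998: gap = -2.6 × (9.79 - 5.71) = -10.608%, loss ≈ 17539 × 10.608/100 ≈ 1861.
Year 1999: gap = -2.6 × (7.2 - 5.71) = -3.874%, loss ≈ 17539 × 3.874/100 ≈ 679.
Year 2000: gap = -2.6 × (6.96 - 5.71) = -3.25%, loss ≈ 17539 × 3.25/100 ≈ 570.
Year 2001: gap = -2.6 × (7.05 - 5.71) = -3.484%, loss ≈ 17539 × 3.484/100 ≈ 611.
Total lost output = 1874 + 1861 + 679 + 570 + 611 = 5595 billion.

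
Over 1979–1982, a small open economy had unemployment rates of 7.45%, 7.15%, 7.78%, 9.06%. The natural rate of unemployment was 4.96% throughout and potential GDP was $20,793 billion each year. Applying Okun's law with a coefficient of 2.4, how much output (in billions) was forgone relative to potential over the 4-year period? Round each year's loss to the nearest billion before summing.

$5,789 billion

Year 1979: gap = -2.4 × (7.45 - 4.96) = -5.976%, loss ≈ 20793 × 5.976/100 ≈ 1243.
Year 1980: gap = -2.4 × (7.15 - 4.96) = -5.256%, loss ≈ 20793 × 5.256/100 ≈ 1093.
Year 1981: gap = -2.4 × (7.78 - 4.96) = -6.768%, loss ≈ 20793 × 6.768/100 ≈ 1407.
Year 1982: gap = -2.4 × (9.06 - 4.96) = -9.84%, loss ≈ 20793 × 9.84/100 ≈ 2046.
Total lost output = 1243 + 1093 + 1407 + 2046 = 5789 billion.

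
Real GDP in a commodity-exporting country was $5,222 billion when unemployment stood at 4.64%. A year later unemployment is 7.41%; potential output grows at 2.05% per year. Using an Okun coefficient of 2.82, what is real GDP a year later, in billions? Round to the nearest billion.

Δu = 7.41 - 4.64 = 2.77 points.
Okun's law (growth form): g_Y = g_Y* - β × Δu = 2.05 - 2.82 × (2.77) = 2.05 - 7.8114 = -5.7614%.
Real GDP in the next year = 5222 × (1 - 5.7614/100) = 5222 × 0.942386 ≈ 4921 billion.

$4,921 billion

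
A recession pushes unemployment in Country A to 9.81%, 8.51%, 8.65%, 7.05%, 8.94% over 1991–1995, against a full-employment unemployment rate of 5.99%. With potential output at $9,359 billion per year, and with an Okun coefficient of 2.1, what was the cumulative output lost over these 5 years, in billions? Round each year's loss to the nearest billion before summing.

Year 1991: gap = -2.1 × (9.81 - 5.99) = -8.022%, loss ≈ 9359 × 8.022/100 ≈ 751.
Year 1992: gap = -2.1 × (8.51 - 5.99) = -5.292%, loss ≈ 9359 × 5.292/100 ≈ 495.
Year 1993: gap = -2.1 × (8.65 - 5.99) = -5.586%, loss ≈ 9359 × 5.586/100 ≈ 523.
Year 1994: gap = -2.1 × (7.05 - 5.99) = -2.226%, loss ≈ 9359 × 2.226/100 ≈ 208.
Year 1995: gap = -2.1 × (8.94 - 5.99) = -6.195%, loss ≈ 9359 × 6.195/100 ≈ 580.
Total lost output = 751 + 495 + 523 + 208 + 580 = 2557 billion.

$2,557 billion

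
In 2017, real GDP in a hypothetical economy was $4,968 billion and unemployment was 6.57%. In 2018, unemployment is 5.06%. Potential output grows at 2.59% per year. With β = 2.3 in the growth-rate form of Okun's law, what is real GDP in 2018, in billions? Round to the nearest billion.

Δu = 5.06 - 6.57 = -1.51 points.
Okun's law (growth form): g_Y = g_Y* - β × Δu = 2.59 - 2.3 × (-1.51) = 2.59 + 3.473 = 6.063%.
Real GDP in the next year = 4968 × (1 + 6.063/100) = 4968 × 1.06063 ≈ 5269 billion.

$5,269 billion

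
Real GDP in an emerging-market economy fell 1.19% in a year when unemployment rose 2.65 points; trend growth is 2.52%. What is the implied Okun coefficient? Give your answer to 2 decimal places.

Growth form: g_Y = g_Y* - β × Δu, so β = (g_Y* - g_Y)/Δu.
β = (2.52 + 1.19)/2.65 = 3.71/2.65 = 1.40.

β ≈ 1.40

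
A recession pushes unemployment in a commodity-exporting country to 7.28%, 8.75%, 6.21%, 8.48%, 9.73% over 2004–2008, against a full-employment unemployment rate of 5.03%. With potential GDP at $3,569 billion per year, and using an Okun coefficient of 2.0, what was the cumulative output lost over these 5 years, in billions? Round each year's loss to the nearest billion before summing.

Year 2004: gap = -2.0 × (7.28 - 5.03) = -4.5%, loss ≈ 3569 × 4.5/100 ≈ 161.
Year 2005: gap = -2.0 × (8.75 - 5.03) = -7.44%, loss ≈ 3569 × 7.44/100 ≈ 266.
Year 2006: gap = -2.0 × (6.21 - 5.03) = -2.36%, loss ≈ 3569 × 2.36/100 ≈ 84.
Year 2007: gap = -2.0 × (8.48 - 5.03) = -6.9%, loss ≈ 3569 × 6.9/100 ≈ 246.
Year 2008: gap = -2.0 × (9.73 - 5.03) = -9.4%, loss ≈ 3569 × 9.4/100 ≈ 335.
Total lost output = 161 + 266 + 84 + 246 + 335 = 1092 billion.

$1,092 billion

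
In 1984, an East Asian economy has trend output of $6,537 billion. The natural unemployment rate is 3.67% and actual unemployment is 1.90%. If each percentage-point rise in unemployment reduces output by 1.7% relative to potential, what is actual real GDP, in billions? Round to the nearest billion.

$6,734 billion

Unemployment gap = 1.9 - 3.67 = -1.77 points, so the output gap is -1.7 × (-1.77) = 3.009%.
Actual GDP = 6537 × (1 + 3.009/100) = 6537 × 1.03009 ≈ 6734 billion.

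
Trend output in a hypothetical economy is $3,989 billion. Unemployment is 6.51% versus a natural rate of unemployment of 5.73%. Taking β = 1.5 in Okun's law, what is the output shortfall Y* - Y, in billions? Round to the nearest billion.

Output gap = -1.5 × (6.51 - 5.73) = -1.5 × 0.78 = -1.17%.
Actual GDP ≈ 3989 × 0.9883 ≈ 3942 billion, so the shortfall is 3989 - 3942 = 47 billion.

$47 billion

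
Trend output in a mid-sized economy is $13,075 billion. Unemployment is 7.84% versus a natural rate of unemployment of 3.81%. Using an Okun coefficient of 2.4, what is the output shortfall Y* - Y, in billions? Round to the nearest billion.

$1,265 billion

Output gap = -2.4 × (7.84 - 3.81) = -2.4 × 4.03 = -9.672%.
Actual GDP ≈ 13075 × 0.90328 ≈ 11810 billion, so the shortfall is 13075 - 11810 = 1265 billion.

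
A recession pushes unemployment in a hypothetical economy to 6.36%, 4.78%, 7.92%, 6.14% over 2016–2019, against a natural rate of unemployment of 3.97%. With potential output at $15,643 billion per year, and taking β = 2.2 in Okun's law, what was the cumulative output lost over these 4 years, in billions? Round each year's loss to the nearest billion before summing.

Year 2016: gap = -2.2 × (6.36 - 3.97) = -5.258%, loss ≈ 15643 × 5.258/100 ≈ 823.
Year 2017: gap = -2.2 × (4.78 - 3.97) = -1.782%, loss ≈ 15643 × 1.782/100 ≈ 279.
Year 2018: gap = -2.2 × (7.92 - 3.97) = -8.69%, loss ≈ 15643 × 8.69/100 ≈ 1359.
Year 2019: gap = -2.2 × (6.14 - 3.97) = -4.774%, loss ≈ 15643 × 4.774/100 ≈ 747.
Total lost output = 823 + 279 + 1359 + 747 = 3208 billion.

$3,208 billion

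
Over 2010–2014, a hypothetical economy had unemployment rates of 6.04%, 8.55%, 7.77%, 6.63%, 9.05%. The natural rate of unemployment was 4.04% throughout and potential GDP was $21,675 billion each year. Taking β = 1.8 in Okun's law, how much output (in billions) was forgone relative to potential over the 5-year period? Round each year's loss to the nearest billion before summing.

$6,960 billion

Year 2010: gap = -1.8 × (6.04 - 4.04) = -3.6%, loss ≈ 21675 × 3.6/100 ≈ 780.
Year 2011: gap = -1.8 × (8.55 - 4.04) = -8.118%, loss ≈ 21675 × 8.118/100 ≈ 1760.
Year 2012: gap = -1.8 × (7.77 - 4.04) = -6.714%, loss ≈ 21675 × 6.714/100 ≈ 1455.
Year 2013: gap = -1.8 × (6.63 - 4.04) = -4.662%, loss ≈ 21675 × 4.662/100 ≈ 1010.
Year 2014: gap = -1.8 × (9.05 - 4.04) = -9.018%, loss ≈ 21675 × 9.018/100 ≈ 1955.
Total lost output = 780 + 1760 + 1455 + 1010 + 1955 = 6960 billion.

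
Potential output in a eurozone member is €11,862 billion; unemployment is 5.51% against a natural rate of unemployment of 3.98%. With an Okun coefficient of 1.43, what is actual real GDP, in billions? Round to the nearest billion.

Unemployment gap = 5.51 - 3.98 = 1.53 points, so the output gap is -1.43 × 1.53 = -2.1879%.
Actual GDP = 11862 × (1 - 2.1879/100) = 11862 × 0.978121 ≈ 11602 billion.

€11,602 billion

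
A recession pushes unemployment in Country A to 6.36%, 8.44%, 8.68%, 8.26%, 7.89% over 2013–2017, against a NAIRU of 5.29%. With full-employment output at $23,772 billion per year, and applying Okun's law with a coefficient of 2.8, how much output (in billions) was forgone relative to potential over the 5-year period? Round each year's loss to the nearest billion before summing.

Year 2013: gap = -2.8 × (6.36 - 5.29) = -2.996%, loss ≈ 23772 × 2.996/100 ≈ 712.
Year 2014: gap = -2.8 × (8.44 - 5.29) = -8.82%, loss ≈ 23772 × 8.82/100 ≈ 2097.
Year 2015: gap = -2.8 × (8.68 - 5.29) = -9.492%, loss ≈ 23772 × 9.492/100 ≈ 2256.
Year 2016: gap = -2.8 × (8.26 - 5.29) = -8.316%, loss ≈ 23772 × 8.316/100 ≈ 1977.
Year 2017: gap = -2.8 × (7.89 - 5.29) = -7.28%, loss ≈ 23772 × 7.28/100 ≈ 1731.
Total lost output = 712 + 2097 + 2256 + 1977 + 1731 = 8773 billion.

$8,773 billion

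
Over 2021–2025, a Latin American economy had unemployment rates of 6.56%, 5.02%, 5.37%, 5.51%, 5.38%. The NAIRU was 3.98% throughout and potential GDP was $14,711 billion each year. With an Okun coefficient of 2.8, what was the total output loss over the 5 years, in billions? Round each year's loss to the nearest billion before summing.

Year 2021: gap = -2.8 × (6.56 - 3.98) = -7.224%, loss ≈ 14711 × 7.224/100 ≈ 1063.
Year 2022: gap = -2.8 × (5.02 - 3.98) = -2.912%, loss ≈ 14711 × 2.912/100 ≈ 428.
Year 2023: gap = -2.8 × (5.37 - 3.98) = -3.892%, loss ≈ 14711 × 3.892/100 ≈ 573.
Year 2024: gap = -2.8 × (5.51 - 3.98) = -4.284%, loss ≈ 14711 × 4.284/100 ≈ 630.
Year 2025: gap = -2.8 × (5.38 - 3.98) = -3.92%, loss ≈ 14711 × 3.92/100 ≈ 577.
Total lost output = 1063 + 428 + 573 + 630 + 577 = 3271 billion.

$3,271 billion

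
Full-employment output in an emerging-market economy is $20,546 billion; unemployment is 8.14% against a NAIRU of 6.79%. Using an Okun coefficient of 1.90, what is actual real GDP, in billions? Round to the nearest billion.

$20,019 billion

Unemployment gap = 8.14 - 6.79 = 1.35 points, so the output gap is -1.9 × 1.35 = -2.565%.
Actual GDP = 20546 × (1 - 2.565/100) = 20546 × 0.97435 ≈ 20019 billion.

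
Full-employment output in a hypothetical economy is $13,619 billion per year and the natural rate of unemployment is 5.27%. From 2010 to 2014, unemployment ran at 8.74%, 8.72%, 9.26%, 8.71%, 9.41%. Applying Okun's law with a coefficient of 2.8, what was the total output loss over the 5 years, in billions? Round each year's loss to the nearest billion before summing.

$7,052 billion

Year 2010: gap = -2.8 × (8.74 - 5.27) = -9.716%, loss ≈ 13619 × 9.716/100 ≈ 1323.
Year 2011: gap = -2.8 × (8.72 - 5.27) = -9.66%, loss ≈ 13619 × 9.66/100 ≈ 1316.
Year 2012: gap = -2.8 × (9.26 - 5.27) = -11.172%, loss ≈ 13619 × 11.172/100 ≈ 1522.
Year 2013: gap = -2.8 × (8.71 - 5.27) = -9.632%, loss ≈ 13619 × 9.632/100 ≈ 1312.
Year 2014: gap = -2.8 × (9.41 - 5.27) = -11.592%, loss ≈ 13619 × 11.592/100 ≈ 1579.
Total lost output = 1323 + 1316 + 1522 + 1312 + 1579 = 7052 billion.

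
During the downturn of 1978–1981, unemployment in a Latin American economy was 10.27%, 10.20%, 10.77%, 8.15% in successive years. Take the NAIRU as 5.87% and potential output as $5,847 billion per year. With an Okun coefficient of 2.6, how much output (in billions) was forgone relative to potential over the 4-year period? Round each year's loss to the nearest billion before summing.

$2,419 billion

Year 1978: gap = -2.6 × (10.27 - 5.87) = -11.44%, loss ≈ 5847 × 11.44/100 ≈ 669.
Year 1979: gap = -2.6 × (10.2 - 5.87) = -11.258%, loss ≈ 5847 × 11.258/100 ≈ 658.
Year 1980: gap = -2.6 × (10.77 - 5.87) = -12.74%, loss ≈ 5847 × 12.74/100 ≈ 745.
Year 1981: gap = -2.6 × (8.15 - 5.87) = -5.928%, loss ≈ 5847 × 5.928/100 ≈ 347.
Total lost output = 669 + 658 + 745 + 347 = 2419 billion.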